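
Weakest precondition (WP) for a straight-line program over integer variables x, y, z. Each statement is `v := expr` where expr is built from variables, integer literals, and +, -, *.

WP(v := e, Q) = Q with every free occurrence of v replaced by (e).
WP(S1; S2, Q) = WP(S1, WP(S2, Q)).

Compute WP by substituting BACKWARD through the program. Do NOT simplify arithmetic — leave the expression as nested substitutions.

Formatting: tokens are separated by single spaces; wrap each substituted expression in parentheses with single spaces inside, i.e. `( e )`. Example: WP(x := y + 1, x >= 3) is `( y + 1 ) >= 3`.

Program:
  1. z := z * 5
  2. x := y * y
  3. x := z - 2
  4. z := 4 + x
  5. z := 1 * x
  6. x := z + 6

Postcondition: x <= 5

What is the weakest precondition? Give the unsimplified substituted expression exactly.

Answer: ( ( 1 * ( ( z * 5 ) - 2 ) ) + 6 ) <= 5

Derivation:
post: x <= 5
stmt 6: x := z + 6  -- replace 1 occurrence(s) of x with (z + 6)
  => ( z + 6 ) <= 5
stmt 5: z := 1 * x  -- replace 1 occurrence(s) of z with (1 * x)
  => ( ( 1 * x ) + 6 ) <= 5
stmt 4: z := 4 + x  -- replace 0 occurrence(s) of z with (4 + x)
  => ( ( 1 * x ) + 6 ) <= 5
stmt 3: x := z - 2  -- replace 1 occurrence(s) of x with (z - 2)
  => ( ( 1 * ( z - 2 ) ) + 6 ) <= 5
stmt 2: x := y * y  -- replace 0 occurrence(s) of x with (y * y)
  => ( ( 1 * ( z - 2 ) ) + 6 ) <= 5
stmt 1: z := z * 5  -- replace 1 occurrence(s) of z with (z * 5)
  => ( ( 1 * ( ( z * 5 ) - 2 ) ) + 6 ) <= 5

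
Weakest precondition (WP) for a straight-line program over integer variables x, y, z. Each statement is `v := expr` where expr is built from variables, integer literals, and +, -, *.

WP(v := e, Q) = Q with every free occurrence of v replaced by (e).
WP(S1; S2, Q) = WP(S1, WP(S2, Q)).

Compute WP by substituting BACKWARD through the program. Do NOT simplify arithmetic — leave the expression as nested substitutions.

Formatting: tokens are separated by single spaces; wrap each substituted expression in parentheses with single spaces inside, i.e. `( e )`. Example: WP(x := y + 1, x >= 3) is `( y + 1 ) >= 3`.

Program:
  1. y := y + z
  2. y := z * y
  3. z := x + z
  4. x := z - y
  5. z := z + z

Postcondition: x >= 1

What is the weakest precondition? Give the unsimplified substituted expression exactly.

post: x >= 1
stmt 5: z := z + z  -- replace 0 occurrence(s) of z with (z + z)
  => x >= 1
stmt 4: x := z - y  -- replace 1 occurrence(s) of x with (z - y)
  => ( z - y ) >= 1
stmt 3: z := x + z  -- replace 1 occurrence(s) of z with (x + z)
  => ( ( x + z ) - y ) >= 1
stmt 2: y := z * y  -- replace 1 occurrence(s) of y with (z * y)
  => ( ( x + z ) - ( z * y ) ) >= 1
stmt 1: y := y + z  -- replace 1 occurrence(s) of y with (y + z)
  => ( ( x + z ) - ( z * ( y + z ) ) ) >= 1

Answer: ( ( x + z ) - ( z * ( y + z ) ) ) >= 1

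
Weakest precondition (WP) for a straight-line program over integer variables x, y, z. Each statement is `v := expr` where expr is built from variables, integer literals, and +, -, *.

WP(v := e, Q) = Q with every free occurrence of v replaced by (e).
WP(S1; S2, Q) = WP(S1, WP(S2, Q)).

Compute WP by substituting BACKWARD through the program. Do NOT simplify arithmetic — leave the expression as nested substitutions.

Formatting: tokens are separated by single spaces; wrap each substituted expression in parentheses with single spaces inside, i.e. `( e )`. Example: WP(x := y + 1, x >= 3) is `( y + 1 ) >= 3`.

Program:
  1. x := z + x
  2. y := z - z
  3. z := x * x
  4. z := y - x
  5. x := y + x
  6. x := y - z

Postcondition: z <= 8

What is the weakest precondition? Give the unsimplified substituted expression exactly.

Answer: ( ( z - z ) - ( z + x ) ) <= 8

Derivation:
post: z <= 8
stmt 6: x := y - z  -- replace 0 occurrence(s) of x with (y - z)
  => z <= 8
stmt 5: x := y + x  -- replace 0 occurrence(s) of x with (y + x)
  => z <= 8
stmt 4: z := y - x  -- replace 1 occurrence(s) of z with (y - x)
  => ( y - x ) <= 8
stmt 3: z := x * x  -- replace 0 occurrence(s) of z with (x * x)
  => ( y - x ) <= 8
stmt 2: y := z - z  -- replace 1 occurrence(s) of y with (z - z)
  => ( ( z - z ) - x ) <= 8
stmt 1: x := z + x  -- replace 1 occurrence(s) of x with (z + x)
  => ( ( z - z ) - ( z + x ) ) <= 8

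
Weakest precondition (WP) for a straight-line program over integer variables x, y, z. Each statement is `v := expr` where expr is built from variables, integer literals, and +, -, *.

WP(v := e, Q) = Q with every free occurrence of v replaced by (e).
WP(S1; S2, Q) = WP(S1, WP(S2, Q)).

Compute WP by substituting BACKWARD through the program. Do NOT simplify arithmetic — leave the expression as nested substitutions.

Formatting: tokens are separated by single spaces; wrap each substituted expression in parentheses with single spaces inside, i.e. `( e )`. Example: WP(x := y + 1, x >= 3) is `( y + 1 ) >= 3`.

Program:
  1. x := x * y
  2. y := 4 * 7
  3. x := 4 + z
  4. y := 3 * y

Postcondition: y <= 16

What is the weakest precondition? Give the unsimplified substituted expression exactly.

post: y <= 16
stmt 4: y := 3 * y  -- replace 1 occurrence(s) of y with (3 * y)
  => ( 3 * y ) <= 16
stmt 3: x := 4 + z  -- replace 0 occurrence(s) of x with (4 + z)
  => ( 3 * y ) <= 16
stmt 2: y := 4 * 7  -- replace 1 occurrence(s) of y with (4 * 7)
  => ( 3 * ( 4 * 7 ) ) <= 16
stmt 1: x := x * y  -- replace 0 occurrence(s) of x with (x * y)
  => ( 3 * ( 4 * 7 ) ) <= 16

Answer: ( 3 * ( 4 * 7 ) ) <= 16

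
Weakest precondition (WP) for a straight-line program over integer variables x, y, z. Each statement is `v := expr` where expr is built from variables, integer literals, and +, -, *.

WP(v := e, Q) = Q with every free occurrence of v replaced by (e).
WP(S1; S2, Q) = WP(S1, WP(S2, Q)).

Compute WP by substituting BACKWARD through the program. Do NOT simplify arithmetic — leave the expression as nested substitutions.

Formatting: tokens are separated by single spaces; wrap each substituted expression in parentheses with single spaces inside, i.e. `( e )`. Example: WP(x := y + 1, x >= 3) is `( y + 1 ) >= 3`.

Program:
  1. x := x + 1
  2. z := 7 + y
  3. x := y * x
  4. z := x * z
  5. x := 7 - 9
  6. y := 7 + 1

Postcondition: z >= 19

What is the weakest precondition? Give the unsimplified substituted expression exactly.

post: z >= 19
stmt 6: y := 7 + 1  -- replace 0 occurrence(s) of y with (7 + 1)
  => z >= 19
stmt 5: x := 7 - 9  -- replace 0 occurrence(s) of x with (7 - 9)
  => z >= 19
stmt 4: z := x * z  -- replace 1 occurrence(s) of z with (x * z)
  => ( x * z ) >= 19
stmt 3: x := y * x  -- replace 1 occurrence(s) of x with (y * x)
  => ( ( y * x ) * z ) >= 19
stmt 2: z := 7 + y  -- replace 1 occurrence(s) of z with (7 + y)
  => ( ( y * x ) * ( 7 + y ) ) >= 19
stmt 1: x := x + 1  -- replace 1 occurrence(s) of x with (x + 1)
  => ( ( y * ( x + 1 ) ) * ( 7 + y ) ) >= 19

Answer: ( ( y * ( x + 1 ) ) * ( 7 + y ) ) >= 19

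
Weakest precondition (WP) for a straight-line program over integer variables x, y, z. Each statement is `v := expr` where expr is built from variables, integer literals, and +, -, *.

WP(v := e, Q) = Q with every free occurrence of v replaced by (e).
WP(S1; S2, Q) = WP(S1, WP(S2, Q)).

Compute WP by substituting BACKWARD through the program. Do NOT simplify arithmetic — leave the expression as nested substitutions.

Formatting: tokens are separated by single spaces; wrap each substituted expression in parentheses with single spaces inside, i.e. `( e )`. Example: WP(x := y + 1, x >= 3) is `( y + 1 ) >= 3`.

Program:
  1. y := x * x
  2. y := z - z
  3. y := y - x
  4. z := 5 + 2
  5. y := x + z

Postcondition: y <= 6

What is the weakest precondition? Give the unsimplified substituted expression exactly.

post: y <= 6
stmt 5: y := x + z  -- replace 1 occurrence(s) of y with (x + z)
  => ( x + z ) <= 6
stmt 4: z := 5 + 2  -- replace 1 occurrence(s) of z with (5 + 2)
  => ( x + ( 5 + 2 ) ) <= 6
stmt 3: y := y - x  -- replace 0 occurrence(s) of y with (y - x)
  => ( x + ( 5 + 2 ) ) <= 6
stmt 2: y := z - z  -- replace 0 occurrence(s) of y with (z - z)
  => ( x + ( 5 + 2 ) ) <= 6
stmt 1: y := x * x  -- replace 0 occurrence(s) of y with (x * x)
  => ( x + ( 5 + 2 ) ) <= 6

Answer: ( x + ( 5 + 2 ) ) <= 6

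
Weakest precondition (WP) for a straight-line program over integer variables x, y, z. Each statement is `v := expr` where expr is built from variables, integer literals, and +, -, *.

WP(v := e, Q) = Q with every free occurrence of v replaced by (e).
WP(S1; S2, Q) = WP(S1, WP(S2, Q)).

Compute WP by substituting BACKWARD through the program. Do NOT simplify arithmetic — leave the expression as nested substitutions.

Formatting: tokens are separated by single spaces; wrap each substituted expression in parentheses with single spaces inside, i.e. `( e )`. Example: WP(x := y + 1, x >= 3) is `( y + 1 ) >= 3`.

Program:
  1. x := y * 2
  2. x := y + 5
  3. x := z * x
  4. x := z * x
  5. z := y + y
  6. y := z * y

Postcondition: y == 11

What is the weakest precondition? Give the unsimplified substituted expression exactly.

Answer: ( ( y + y ) * y ) == 11

Derivation:
post: y == 11
stmt 6: y := z * y  -- replace 1 occurrence(s) of y with (z * y)
  => ( z * y ) == 11
stmt 5: z := y + y  -- replace 1 occurrence(s) of z with (y + y)
  => ( ( y + y ) * y ) == 11
stmt 4: x := z * x  -- replace 0 occurrence(s) of x with (z * x)
  => ( ( y + y ) * y ) == 11
stmt 3: x := z * x  -- replace 0 occurrence(s) of x with (z * x)
  => ( ( y + y ) * y ) == 11
stmt 2: x := y + 5  -- replace 0 occurrence(s) of x with (y + 5)
  => ( ( y + y ) * y ) == 11
stmt 1: x := y * 2  -- replace 0 occurrence(s) of x with (y * 2)
  => ( ( y + y ) * y ) == 11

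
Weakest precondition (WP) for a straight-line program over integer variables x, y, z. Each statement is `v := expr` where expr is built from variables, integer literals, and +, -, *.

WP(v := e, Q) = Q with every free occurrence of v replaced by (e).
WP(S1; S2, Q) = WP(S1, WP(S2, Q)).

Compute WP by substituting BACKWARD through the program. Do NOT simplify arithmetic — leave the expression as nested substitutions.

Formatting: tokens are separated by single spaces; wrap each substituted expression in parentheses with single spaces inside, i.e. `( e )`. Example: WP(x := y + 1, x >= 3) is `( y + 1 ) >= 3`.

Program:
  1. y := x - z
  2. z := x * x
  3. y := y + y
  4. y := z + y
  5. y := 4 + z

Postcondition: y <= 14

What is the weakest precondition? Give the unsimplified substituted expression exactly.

Answer: ( 4 + ( x * x ) ) <= 14

Derivation:
post: y <= 14
stmt 5: y := 4 + z  -- replace 1 occurrence(s) of y with (4 + z)
  => ( 4 + z ) <= 14
stmt 4: y := z + y  -- replace 0 occurrence(s) of y with (z + y)
  => ( 4 + z ) <= 14
stmt 3: y := y + y  -- replace 0 occurrence(s) of y with (y + y)
  => ( 4 + z ) <= 14
stmt 2: z := x * x  -- replace 1 occurrence(s) of z with (x * x)
  => ( 4 + ( x * x ) ) <= 14
stmt 1: y := x - z  -- replace 0 occurrence(s) of y with (x - z)
  => ( 4 + ( x * x ) ) <= 14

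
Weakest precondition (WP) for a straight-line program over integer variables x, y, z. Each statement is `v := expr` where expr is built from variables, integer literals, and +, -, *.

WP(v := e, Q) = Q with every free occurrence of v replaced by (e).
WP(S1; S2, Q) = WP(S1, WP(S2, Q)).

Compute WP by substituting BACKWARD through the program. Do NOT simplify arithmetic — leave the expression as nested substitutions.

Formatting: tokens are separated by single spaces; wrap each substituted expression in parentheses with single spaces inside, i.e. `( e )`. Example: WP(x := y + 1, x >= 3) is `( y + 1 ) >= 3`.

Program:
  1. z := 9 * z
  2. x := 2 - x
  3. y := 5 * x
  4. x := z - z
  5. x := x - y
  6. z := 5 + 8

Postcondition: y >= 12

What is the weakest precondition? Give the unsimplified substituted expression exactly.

post: y >= 12
stmt 6: z := 5 + 8  -- replace 0 occurrence(s) of z with (5 + 8)
  => y >= 12
stmt 5: x := x - y  -- replace 0 occurrence(s) of x with (x - y)
  => y >= 12
stmt 4: x := z - z  -- replace 0 occurrence(s) of x with (z - z)
  => y >= 12
stmt 3: y := 5 * x  -- replace 1 occurrence(s) of y with (5 * x)
  => ( 5 * x ) >= 12
stmt 2: x := 2 - x  -- replace 1 occurrence(s) of x with (2 - x)
  => ( 5 * ( 2 - x ) ) >= 12
stmt 1: z := 9 * z  -- replace 0 occurrence(s) of z with (9 * z)
  => ( 5 * ( 2 - x ) ) >= 12

Answer: ( 5 * ( 2 - x ) ) >= 12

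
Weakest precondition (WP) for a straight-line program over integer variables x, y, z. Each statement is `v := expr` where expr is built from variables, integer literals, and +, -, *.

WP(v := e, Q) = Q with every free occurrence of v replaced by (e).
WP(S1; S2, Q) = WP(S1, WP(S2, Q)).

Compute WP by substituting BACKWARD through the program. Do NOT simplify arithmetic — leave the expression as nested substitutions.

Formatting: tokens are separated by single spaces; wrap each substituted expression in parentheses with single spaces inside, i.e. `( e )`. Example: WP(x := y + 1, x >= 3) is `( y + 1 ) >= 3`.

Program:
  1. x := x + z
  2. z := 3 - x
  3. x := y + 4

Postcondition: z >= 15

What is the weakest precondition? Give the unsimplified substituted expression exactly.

Answer: ( 3 - ( x + z ) ) >= 15

Derivation:
post: z >= 15
stmt 3: x := y + 4  -- replace 0 occurrence(s) of x with (y + 4)
  => z >= 15
stmt 2: z := 3 - x  -- replace 1 occurrence(s) of z with (3 - x)
  => ( 3 - x ) >= 15
stmt 1: x := x + z  -- replace 1 occurrence(s) of x with (x + z)
  => ( 3 - ( x + z ) ) >= 15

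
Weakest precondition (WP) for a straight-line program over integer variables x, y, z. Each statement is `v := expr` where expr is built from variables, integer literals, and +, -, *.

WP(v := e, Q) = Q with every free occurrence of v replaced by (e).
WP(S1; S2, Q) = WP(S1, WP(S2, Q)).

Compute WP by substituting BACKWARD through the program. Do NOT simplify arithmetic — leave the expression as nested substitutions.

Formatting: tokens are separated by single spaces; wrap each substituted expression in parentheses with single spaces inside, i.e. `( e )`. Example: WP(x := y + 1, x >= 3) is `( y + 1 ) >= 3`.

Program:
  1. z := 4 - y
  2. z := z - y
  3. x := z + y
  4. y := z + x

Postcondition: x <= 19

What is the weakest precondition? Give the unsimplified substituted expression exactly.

post: x <= 19
stmt 4: y := z + x  -- replace 0 occurrence(s) of y with (z + x)
  => x <= 19
stmt 3: x := z + y  -- replace 1 occurrence(s) of x with (z + y)
  => ( z + y ) <= 19
stmt 2: z := z - y  -- replace 1 occurrence(s) of z with (z - y)
  => ( ( z - y ) + y ) <= 19
stmt 1: z := 4 - y  -- replace 1 occurrence(s) of z with (4 - y)
  => ( ( ( 4 - y ) - y ) + y ) <= 19

Answer: ( ( ( 4 - y ) - y ) + y ) <= 19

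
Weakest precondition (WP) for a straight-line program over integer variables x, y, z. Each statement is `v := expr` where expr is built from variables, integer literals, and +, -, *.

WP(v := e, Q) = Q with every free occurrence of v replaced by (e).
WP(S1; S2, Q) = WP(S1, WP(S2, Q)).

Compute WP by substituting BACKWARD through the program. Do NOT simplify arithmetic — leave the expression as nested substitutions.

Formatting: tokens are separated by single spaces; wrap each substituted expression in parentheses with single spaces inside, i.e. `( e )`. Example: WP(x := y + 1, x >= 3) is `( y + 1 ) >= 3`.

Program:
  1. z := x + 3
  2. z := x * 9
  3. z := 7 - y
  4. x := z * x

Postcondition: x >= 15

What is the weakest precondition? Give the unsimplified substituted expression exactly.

post: x >= 15
stmt 4: x := z * x  -- replace 1 occurrence(s) of x with (z * x)
  => ( z * x ) >= 15
stmt 3: z := 7 - y  -- replace 1 occurrence(s) of z with (7 - y)
  => ( ( 7 - y ) * x ) >= 15
stmt 2: z := x * 9  -- replace 0 occurrence(s) of z with (x * 9)
  => ( ( 7 - y ) * x ) >= 15
stmt 1: z := x + 3  -- replace 0 occurrence(s) of z with (x + 3)
  => ( ( 7 - y ) * x ) >= 15

Answer: ( ( 7 - y ) * x ) >= 15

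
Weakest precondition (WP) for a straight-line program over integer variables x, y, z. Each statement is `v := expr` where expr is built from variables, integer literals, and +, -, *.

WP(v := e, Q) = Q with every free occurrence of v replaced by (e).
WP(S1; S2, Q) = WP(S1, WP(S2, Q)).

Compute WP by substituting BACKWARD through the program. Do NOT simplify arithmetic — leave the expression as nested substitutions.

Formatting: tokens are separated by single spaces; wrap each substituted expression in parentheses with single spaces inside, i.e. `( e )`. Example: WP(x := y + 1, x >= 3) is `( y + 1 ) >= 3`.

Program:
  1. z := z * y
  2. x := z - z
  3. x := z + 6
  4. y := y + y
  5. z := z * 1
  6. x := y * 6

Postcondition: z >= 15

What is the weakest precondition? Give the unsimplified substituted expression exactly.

Answer: ( ( z * y ) * 1 ) >= 15

Derivation:
post: z >= 15
stmt 6: x := y * 6  -- replace 0 occurrence(s) of x with (y * 6)
  => z >= 15
stmt 5: z := z * 1  -- replace 1 occurrence(s) of z with (z * 1)
  => ( z * 1 ) >= 15
stmt 4: y := y + y  -- replace 0 occurrence(s) of y with (y + y)
  => ( z * 1 ) >= 15
stmt 3: x := z + 6  -- replace 0 occurrence(s) of x with (z + 6)
  => ( z * 1 ) >= 15
stmt 2: x := z - z  -- replace 0 occurrence(s) of x with (z - z)
  => ( z * 1 ) >= 15
stmt 1: z := z * y  -- replace 1 occurrence(s) of z with (z * y)
  => ( ( z * y ) * 1 ) >= 15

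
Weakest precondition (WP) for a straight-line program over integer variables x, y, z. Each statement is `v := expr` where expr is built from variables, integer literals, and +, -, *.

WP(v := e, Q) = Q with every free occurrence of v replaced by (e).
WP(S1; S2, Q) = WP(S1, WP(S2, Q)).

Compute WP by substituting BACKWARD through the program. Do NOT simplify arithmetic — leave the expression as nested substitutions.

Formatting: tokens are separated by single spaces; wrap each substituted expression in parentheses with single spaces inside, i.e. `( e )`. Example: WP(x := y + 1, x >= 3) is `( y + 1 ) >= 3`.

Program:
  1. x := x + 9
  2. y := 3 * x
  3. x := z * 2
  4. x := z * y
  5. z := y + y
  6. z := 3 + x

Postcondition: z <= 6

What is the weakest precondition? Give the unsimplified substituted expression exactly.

post: z <= 6
stmt 6: z := 3 + x  -- replace 1 occurrence(s) of z with (3 + x)
  => ( 3 + x ) <= 6
stmt 5: z := y + y  -- replace 0 occurrence(s) of z with (y + y)
  => ( 3 + x ) <= 6
stmt 4: x := z * y  -- replace 1 occurrence(s) of x with (z * y)
  => ( 3 + ( z * y ) ) <= 6
stmt 3: x := z * 2  -- replace 0 occurrence(s) of x with (z * 2)
  => ( 3 + ( z * y ) ) <= 6
stmt 2: y := 3 * x  -- replace 1 occurrence(s) of y with (3 * x)
  => ( 3 + ( z * ( 3 * x ) ) ) <= 6
stmt 1: x := x + 9  -- replace 1 occurrence(s) of x with (x + 9)
  => ( 3 + ( z * ( 3 * ( x + 9 ) ) ) ) <= 6

Answer: ( 3 + ( z * ( 3 * ( x + 9 ) ) ) ) <= 6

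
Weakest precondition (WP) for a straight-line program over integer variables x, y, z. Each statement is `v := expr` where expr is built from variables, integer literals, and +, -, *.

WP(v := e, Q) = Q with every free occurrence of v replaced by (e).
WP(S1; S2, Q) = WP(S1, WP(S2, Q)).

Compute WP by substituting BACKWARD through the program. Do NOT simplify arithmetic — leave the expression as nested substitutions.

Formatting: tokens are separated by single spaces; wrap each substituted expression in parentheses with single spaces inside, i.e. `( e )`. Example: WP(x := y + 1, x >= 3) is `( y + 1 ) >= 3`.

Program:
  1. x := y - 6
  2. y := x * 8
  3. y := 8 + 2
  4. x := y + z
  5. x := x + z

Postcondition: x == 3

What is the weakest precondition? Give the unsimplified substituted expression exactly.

Answer: ( ( ( 8 + 2 ) + z ) + z ) == 3

Derivation:
post: x == 3
stmt 5: x := x + z  -- replace 1 occurrence(s) of x with (x + z)
  => ( x + z ) == 3
stmt 4: x := y + z  -- replace 1 occurrence(s) of x with (y + z)
  => ( ( y + z ) + z ) == 3
stmt 3: y := 8 + 2  -- replace 1 occurrence(s) of y with (8 + 2)
  => ( ( ( 8 + 2 ) + z ) + z ) == 3
stmt 2: y := x * 8  -- replace 0 occurrence(s) of y with (x * 8)
  => ( ( ( 8 + 2 ) + z ) + z ) == 3
stmt 1: x := y - 6  -- replace 0 occurrence(s) of x with (y - 6)
  => ( ( ( 8 + 2 ) + z ) + z ) == 3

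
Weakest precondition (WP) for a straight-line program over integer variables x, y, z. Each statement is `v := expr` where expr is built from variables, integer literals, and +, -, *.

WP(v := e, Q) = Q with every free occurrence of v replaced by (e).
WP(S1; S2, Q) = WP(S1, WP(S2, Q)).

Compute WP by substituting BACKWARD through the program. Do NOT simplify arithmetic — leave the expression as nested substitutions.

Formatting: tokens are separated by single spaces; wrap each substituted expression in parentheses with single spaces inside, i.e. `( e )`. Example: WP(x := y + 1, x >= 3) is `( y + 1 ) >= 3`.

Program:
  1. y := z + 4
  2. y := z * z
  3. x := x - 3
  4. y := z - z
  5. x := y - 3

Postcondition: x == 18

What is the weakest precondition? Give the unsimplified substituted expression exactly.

post: x == 18
stmt 5: x := y - 3  -- replace 1 occurrence(s) of x with (y - 3)
  => ( y - 3 ) == 18
stmt 4: y := z - z  -- replace 1 occurrence(s) of y with (z - z)
  => ( ( z - z ) - 3 ) == 18
stmt 3: x := x - 3  -- replace 0 occurrence(s) of x with (x - 3)
  => ( ( z - z ) - 3 ) == 18
stmt 2: y := z * z  -- replace 0 occurrence(s) of y with (z * z)
  => ( ( z - z ) - 3 ) == 18
stmt 1: y := z + 4  -- replace 0 occurrence(s) of y with (z + 4)
  => ( ( z - z ) - 3 ) == 18

Answer: ( ( z - z ) - 3 ) == 18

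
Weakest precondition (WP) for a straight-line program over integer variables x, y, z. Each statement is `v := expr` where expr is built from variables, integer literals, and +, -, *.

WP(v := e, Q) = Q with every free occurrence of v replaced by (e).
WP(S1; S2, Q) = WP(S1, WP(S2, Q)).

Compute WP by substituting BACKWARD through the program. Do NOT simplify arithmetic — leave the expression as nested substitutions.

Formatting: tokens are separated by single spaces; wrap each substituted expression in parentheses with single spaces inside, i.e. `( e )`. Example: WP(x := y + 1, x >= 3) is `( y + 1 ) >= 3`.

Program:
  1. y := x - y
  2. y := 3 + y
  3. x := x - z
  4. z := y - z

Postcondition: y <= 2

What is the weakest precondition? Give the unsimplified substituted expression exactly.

post: y <= 2
stmt 4: z := y - z  -- replace 0 occurrence(s) of z with (y - z)
  => y <= 2
stmt 3: x := x - z  -- replace 0 occurrence(s) of x with (x - z)
  => y <= 2
stmt 2: y := 3 + y  -- replace 1 occurrence(s) of y with (3 + y)
  => ( 3 + y ) <= 2
stmt 1: y := x - y  -- replace 1 occurrence(s) of y with (x - y)
  => ( 3 + ( x - y ) ) <= 2

Answer: ( 3 + ( x - y ) ) <= 2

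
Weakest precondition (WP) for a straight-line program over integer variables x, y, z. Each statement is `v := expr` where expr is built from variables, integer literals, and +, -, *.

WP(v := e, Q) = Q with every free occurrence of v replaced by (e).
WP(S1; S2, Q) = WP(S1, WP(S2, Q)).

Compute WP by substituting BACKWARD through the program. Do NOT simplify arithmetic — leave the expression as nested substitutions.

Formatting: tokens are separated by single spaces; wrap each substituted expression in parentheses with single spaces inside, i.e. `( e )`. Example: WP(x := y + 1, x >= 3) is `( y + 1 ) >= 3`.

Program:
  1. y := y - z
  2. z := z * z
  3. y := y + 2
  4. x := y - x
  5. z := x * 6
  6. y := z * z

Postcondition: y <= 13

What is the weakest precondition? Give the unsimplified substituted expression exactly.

Answer: ( ( ( ( ( y - z ) + 2 ) - x ) * 6 ) * ( ( ( ( y - z ) + 2 ) - x ) * 6 ) ) <= 13

Derivation:
post: y <= 13
stmt 6: y := z * z  -- replace 1 occurrence(s) of y with (z * z)
  => ( z * z ) <= 13
stmt 5: z := x * 6  -- replace 2 occurrence(s) of z with (x * 6)
  => ( ( x * 6 ) * ( x * 6 ) ) <= 13
stmt 4: x := y - x  -- replace 2 occurrence(s) of x with (y - x)
  => ( ( ( y - x ) * 6 ) * ( ( y - x ) * 6 ) ) <= 13
stmt 3: y := y + 2  -- replace 2 occurrence(s) of y with (y + 2)
  => ( ( ( ( y + 2 ) - x ) * 6 ) * ( ( ( y + 2 ) - x ) * 6 ) ) <= 13
stmt 2: z := z * z  -- replace 0 occurrence(s) of z with (z * z)
  => ( ( ( ( y + 2 ) - x ) * 6 ) * ( ( ( y + 2 ) - x ) * 6 ) ) <= 13
stmt 1: y := y - z  -- replace 2 occurrence(s) of y with (y - z)
  => ( ( ( ( ( y - z ) + 2 ) - x ) * 6 ) * ( ( ( ( y - z ) + 2 ) - x ) * 6 ) ) <= 13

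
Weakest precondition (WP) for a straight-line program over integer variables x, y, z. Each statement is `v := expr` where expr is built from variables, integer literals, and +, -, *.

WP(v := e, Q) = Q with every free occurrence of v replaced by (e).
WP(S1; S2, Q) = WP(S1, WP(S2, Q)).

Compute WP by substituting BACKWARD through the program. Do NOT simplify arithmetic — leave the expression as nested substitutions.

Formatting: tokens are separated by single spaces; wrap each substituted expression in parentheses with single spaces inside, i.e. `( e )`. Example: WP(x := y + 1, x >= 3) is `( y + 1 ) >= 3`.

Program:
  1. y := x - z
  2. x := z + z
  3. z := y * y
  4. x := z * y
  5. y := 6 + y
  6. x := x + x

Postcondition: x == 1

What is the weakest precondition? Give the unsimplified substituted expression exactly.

Answer: ( ( ( ( x - z ) * ( x - z ) ) * ( x - z ) ) + ( ( ( x - z ) * ( x - z ) ) * ( x - z ) ) ) == 1

Derivation:
post: x == 1
stmt 6: x := x + x  -- replace 1 occurrence(s) of x with (x + x)
  => ( x + x ) == 1
stmt 5: y := 6 + y  -- replace 0 occurrence(s) of y with (6 + y)
  => ( x + x ) == 1
stmt 4: x := z * y  -- replace 2 occurrence(s) of x with (z * y)
  => ( ( z * y ) + ( z * y ) ) == 1
stmt 3: z := y * y  -- replace 2 occurrence(s) of z with (y * y)
  => ( ( ( y * y ) * y ) + ( ( y * y ) * y ) ) == 1
stmt 2: x := z + z  -- replace 0 occurrence(s) of x with (z + z)
  => ( ( ( y * y ) * y ) + ( ( y * y ) * y ) ) == 1
stmt 1: y := x - z  -- replace 6 occurrence(s) of y with (x - z)
  => ( ( ( ( x - z ) * ( x - z ) ) * ( x - z ) ) + ( ( ( x - z ) * ( x - z ) ) * ( x - z ) ) ) == 1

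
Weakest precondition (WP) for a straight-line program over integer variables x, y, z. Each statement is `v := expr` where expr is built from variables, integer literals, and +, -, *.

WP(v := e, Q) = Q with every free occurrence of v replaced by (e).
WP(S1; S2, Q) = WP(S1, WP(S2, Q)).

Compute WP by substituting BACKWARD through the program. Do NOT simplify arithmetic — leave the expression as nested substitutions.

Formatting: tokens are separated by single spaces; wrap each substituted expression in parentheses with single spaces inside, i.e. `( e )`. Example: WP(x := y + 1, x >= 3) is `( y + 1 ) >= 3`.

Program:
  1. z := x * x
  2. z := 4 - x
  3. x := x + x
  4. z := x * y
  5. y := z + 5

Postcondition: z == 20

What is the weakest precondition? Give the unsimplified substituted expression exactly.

Answer: ( ( x + x ) * y ) == 20

Derivation:
post: z == 20
stmt 5: y := z + 5  -- replace 0 occurrence(s) of y with (z + 5)
  => z == 20
stmt 4: z := x * y  -- replace 1 occurrence(s) of z with (x * y)
  => ( x * y ) == 20
stmt 3: x := x + x  -- replace 1 occurrence(s) of x with (x + x)
  => ( ( x + x ) * y ) == 20
stmt 2: z := 4 - x  -- replace 0 occurrence(s) of z with (4 - x)
  => ( ( x + x ) * y ) == 20
stmt 1: z := x * x  -- replace 0 occurrence(s) of z with (x * x)
  => ( ( x + x ) * y ) == 20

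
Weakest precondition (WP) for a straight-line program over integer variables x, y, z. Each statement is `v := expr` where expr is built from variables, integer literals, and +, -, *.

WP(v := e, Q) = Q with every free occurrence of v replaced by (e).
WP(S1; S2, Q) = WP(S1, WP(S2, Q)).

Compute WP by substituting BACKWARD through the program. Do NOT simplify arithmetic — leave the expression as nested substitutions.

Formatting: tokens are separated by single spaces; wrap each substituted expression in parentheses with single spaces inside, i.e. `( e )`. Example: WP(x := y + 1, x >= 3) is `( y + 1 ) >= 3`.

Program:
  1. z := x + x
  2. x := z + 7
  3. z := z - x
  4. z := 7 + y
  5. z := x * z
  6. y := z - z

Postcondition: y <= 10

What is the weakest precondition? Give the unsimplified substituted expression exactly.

post: y <= 10
stmt 6: y := z - z  -- replace 1 occurrence(s) of y with (z - z)
  => ( z - z ) <= 10
stmt 5: z := x * z  -- replace 2 occurrence(s) of z with (x * z)
  => ( ( x * z ) - ( x * z ) ) <= 10
stmt 4: z := 7 + y  -- replace 2 occurrence(s) of z with (7 + y)
  => ( ( x * ( 7 + y ) ) - ( x * ( 7 + y ) ) ) <= 10
stmt 3: z := z - x  -- replace 0 occurrence(s) of z with (z - x)
  => ( ( x * ( 7 + y ) ) - ( x * ( 7 + y ) ) ) <= 10
stmt 2: x := z + 7  -- replace 2 occurrence(s) of x with (z + 7)
  => ( ( ( z + 7 ) * ( 7 + y ) ) - ( ( z + 7 ) * ( 7 + y ) ) ) <= 10
stmt 1: z := x + x  -- replace 2 occurrence(s) of z with (x + x)
  => ( ( ( ( x + x ) + 7 ) * ( 7 + y ) ) - ( ( ( x + x ) + 7 ) * ( 7 + y ) ) ) <= 10

Answer: ( ( ( ( x + x ) + 7 ) * ( 7 + y ) ) - ( ( ( x + x ) + 7 ) * ( 7 + y ) ) ) <= 10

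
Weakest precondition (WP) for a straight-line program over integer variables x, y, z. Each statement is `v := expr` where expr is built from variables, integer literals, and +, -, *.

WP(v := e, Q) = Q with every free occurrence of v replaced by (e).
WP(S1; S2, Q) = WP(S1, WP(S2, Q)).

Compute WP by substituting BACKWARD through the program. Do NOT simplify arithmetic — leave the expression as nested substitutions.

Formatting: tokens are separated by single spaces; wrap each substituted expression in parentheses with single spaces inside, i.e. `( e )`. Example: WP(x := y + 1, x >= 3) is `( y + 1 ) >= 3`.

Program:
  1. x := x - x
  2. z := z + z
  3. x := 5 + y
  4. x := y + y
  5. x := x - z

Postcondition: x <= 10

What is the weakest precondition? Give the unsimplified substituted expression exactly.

Answer: ( ( y + y ) - ( z + z ) ) <= 10

Derivation:
post: x <= 10
stmt 5: x := x - z  -- replace 1 occurrence(s) of x with (x - z)
  => ( x - z ) <= 10
stmt 4: x := y + y  -- replace 1 occurrence(s) of x with (y + y)
  => ( ( y + y ) - z ) <= 10
stmt 3: x := 5 + y  -- replace 0 occurrence(s) of x with (5 + y)
  => ( ( y + y ) - z ) <= 10
stmt 2: z := z + z  -- replace 1 occurrence(s) of z with (z + z)
  => ( ( y + y ) - ( z + z ) ) <= 10
stmt 1: x := x - x  -- replace 0 occurrence(s) of x with (x - x)
  => ( ( y + y ) - ( z + z ) ) <= 10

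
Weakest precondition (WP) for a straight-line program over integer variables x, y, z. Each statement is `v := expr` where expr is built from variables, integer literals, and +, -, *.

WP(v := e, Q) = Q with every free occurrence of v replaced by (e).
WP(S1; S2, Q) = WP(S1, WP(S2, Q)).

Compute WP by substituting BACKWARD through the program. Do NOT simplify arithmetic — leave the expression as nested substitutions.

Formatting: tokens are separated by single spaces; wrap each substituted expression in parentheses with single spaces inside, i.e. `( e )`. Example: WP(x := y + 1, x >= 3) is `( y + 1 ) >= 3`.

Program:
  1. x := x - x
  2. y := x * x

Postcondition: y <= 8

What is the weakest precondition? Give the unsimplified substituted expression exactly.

Answer: ( ( x - x ) * ( x - x ) ) <= 8

Derivation:
post: y <= 8
stmt 2: y := x * x  -- replace 1 occurrence(s) of y with (x * x)
  => ( x * x ) <= 8
stmt 1: x := x - x  -- replace 2 occurrence(s) of x with (x - x)
  => ( ( x - x ) * ( x - x ) ) <= 8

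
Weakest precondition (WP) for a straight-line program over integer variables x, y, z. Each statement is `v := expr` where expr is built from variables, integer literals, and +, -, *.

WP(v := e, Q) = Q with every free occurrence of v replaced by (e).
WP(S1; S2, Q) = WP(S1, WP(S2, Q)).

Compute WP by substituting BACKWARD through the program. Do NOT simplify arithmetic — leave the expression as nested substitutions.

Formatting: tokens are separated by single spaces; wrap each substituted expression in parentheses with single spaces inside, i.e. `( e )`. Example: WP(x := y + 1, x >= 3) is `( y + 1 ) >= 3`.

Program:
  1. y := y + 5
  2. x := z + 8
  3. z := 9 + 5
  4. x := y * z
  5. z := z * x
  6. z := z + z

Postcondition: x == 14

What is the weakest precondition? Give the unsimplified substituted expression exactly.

post: x == 14
stmt 6: z := z + z  -- replace 0 occurrence(s) of z with (z + z)
  => x == 14
stmt 5: z := z * x  -- replace 0 occurrence(s) of z with (z * x)
  => x == 14
stmt 4: x := y * z  -- replace 1 occurrence(s) of x with (y * z)
  => ( y * z ) == 14
stmt 3: z := 9 + 5  -- replace 1 occurrence(s) of z with (9 + 5)
  => ( y * ( 9 + 5 ) ) == 14
stmt 2: x := z + 8  -- replace 0 occurrence(s) of x with (z + 8)
  => ( y * ( 9 + 5 ) ) == 14
stmt 1: y := y + 5  -- replace 1 occurrence(s) of y with (y + 5)
  => ( ( y + 5 ) * ( 9 + 5 ) ) == 14

Answer: ( ( y + 5 ) * ( 9 + 5 ) ) == 14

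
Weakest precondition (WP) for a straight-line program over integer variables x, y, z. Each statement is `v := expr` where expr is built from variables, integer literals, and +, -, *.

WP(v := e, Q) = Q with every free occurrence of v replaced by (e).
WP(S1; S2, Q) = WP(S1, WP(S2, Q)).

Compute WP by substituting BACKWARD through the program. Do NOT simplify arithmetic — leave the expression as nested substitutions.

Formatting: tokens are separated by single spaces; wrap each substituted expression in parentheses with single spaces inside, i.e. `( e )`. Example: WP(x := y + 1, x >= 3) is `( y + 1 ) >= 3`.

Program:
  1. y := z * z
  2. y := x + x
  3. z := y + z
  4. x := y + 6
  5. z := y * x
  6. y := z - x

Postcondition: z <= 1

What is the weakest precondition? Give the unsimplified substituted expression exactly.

Answer: ( ( x + x ) * ( ( x + x ) + 6 ) ) <= 1

Derivation:
post: z <= 1
stmt 6: y := z - x  -- replace 0 occurrence(s) of y with (z - x)
  => z <= 1
stmt 5: z := y * x  -- replace 1 occurrence(s) of z with (y * x)
  => ( y * x ) <= 1
stmt 4: x := y + 6  -- replace 1 occurrence(s) of x with (y + 6)
  => ( y * ( y + 6 ) ) <= 1
stmt 3: z := y + z  -- replace 0 occurrence(s) of z with (y + z)
  => ( y * ( y + 6 ) ) <= 1
stmt 2: y := x + x  -- replace 2 occurrence(s) of y with (x + x)
  => ( ( x + x ) * ( ( x + x ) + 6 ) ) <= 1
stmt 1: y := z * z  -- replace 0 occurrence(s) of y with (z * z)
  => ( ( x + x ) * ( ( x + x ) + 6 ) ) <= 1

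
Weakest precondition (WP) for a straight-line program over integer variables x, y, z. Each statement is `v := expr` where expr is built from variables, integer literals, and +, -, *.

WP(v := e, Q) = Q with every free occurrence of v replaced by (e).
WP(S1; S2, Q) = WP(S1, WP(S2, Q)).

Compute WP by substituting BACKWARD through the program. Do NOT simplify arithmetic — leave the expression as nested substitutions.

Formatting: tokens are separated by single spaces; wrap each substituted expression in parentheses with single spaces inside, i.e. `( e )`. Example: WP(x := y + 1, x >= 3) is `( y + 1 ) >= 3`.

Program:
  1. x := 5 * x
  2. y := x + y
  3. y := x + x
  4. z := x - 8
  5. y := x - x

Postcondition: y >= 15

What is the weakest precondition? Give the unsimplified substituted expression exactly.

Answer: ( ( 5 * x ) - ( 5 * x ) ) >= 15

Derivation:
post: y >= 15
stmt 5: y := x - x  -- replace 1 occurrence(s) of y with (x - x)
  => ( x - x ) >= 15
stmt 4: z := x - 8  -- replace 0 occurrence(s) of z with (x - 8)
  => ( x - x ) >= 15
stmt 3: y := x + x  -- replace 0 occurrence(s) of y with (x + x)
  => ( x - x ) >= 15
stmt 2: y := x + y  -- replace 0 occurrence(s) of y with (x + y)
  => ( x - x ) >= 15
stmt 1: x := 5 * x  -- replace 2 occurrence(s) of x with (5 * x)
  => ( ( 5 * x ) - ( 5 * x ) ) >= 15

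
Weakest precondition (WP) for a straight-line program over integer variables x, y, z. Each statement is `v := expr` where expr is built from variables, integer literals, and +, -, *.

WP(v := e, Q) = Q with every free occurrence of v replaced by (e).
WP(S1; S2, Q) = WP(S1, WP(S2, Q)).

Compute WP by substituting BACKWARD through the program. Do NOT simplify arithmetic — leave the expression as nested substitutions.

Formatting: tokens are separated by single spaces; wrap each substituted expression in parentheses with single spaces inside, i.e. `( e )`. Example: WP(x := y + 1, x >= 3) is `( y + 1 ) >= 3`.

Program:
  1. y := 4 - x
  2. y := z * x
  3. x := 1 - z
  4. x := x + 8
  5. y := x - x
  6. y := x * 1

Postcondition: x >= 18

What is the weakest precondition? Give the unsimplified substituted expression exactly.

post: x >= 18
stmt 6: y := x * 1  -- replace 0 occurrence(s) of y with (x * 1)
  => x >= 18
stmt 5: y := x - x  -- replace 0 occurrence(s) of y with (x - x)
  => x >= 18
stmt 4: x := x + 8  -- replace 1 occurrence(s) of x with (x + 8)
  => ( x + 8 ) >= 18
stmt 3: x := 1 - z  -- replace 1 occurrence(s) of x with (1 - z)
  => ( ( 1 - z ) + 8 ) >= 18
stmt 2: y := z * x  -- replace 0 occurrence(s) of y with (z * x)
  => ( ( 1 - z ) + 8 ) >= 18
stmt 1: y := 4 - x  -- replace 0 occurrence(s) of y with (4 - x)
  => ( ( 1 - z ) + 8 ) >= 18

Answer: ( ( 1 - z ) + 8 ) >= 18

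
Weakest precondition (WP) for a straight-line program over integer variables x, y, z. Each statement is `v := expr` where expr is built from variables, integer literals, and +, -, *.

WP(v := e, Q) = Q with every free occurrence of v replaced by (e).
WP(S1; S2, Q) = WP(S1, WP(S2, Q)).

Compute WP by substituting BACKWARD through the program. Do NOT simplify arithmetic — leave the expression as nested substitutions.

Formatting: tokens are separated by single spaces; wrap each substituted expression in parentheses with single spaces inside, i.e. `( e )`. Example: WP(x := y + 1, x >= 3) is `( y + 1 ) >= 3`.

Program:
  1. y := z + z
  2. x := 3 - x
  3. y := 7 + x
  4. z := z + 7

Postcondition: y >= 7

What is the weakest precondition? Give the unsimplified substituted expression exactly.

post: y >= 7
stmt 4: z := z + 7  -- replace 0 occurrence(s) of z with (z + 7)
  => y >= 7
stmt 3: y := 7 + x  -- replace 1 occurrence(s) of y with (7 + x)
  => ( 7 + x ) >= 7
stmt 2: x := 3 - x  -- replace 1 occurrence(s) of x with (3 - x)
  => ( 7 + ( 3 - x ) ) >= 7
stmt 1: y := z + z  -- replace 0 occurrence(s) of y with (z + z)
  => ( 7 + ( 3 - x ) ) >= 7

Answer: ( 7 + ( 3 - x ) ) >= 7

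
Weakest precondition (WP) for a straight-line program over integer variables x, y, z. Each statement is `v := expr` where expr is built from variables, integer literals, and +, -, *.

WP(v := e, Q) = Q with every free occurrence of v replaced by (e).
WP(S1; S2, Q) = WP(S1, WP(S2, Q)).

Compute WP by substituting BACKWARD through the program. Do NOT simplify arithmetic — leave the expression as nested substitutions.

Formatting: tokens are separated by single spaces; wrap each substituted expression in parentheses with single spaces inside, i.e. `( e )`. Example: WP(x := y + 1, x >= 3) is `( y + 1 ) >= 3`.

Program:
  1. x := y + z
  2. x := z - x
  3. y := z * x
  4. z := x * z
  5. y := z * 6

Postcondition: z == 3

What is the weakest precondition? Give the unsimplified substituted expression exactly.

Answer: ( ( z - ( y + z ) ) * z ) == 3

Derivation:
post: z == 3
stmt 5: y := z * 6  -- replace 0 occurrence(s) of y with (z * 6)
  => z == 3
stmt 4: z := x * z  -- replace 1 occurrence(s) of z with (x * z)
  => ( x * z ) == 3
stmt 3: y := z * x  -- replace 0 occurrence(s) of y with (z * x)
  => ( x * z ) == 3
stmt 2: x := z - x  -- replace 1 occurrence(s) of x with (z - x)
  => ( ( z - x ) * z ) == 3
stmt 1: x := y + z  -- replace 1 occurrence(s) of x with (y + z)
  => ( ( z - ( y + z ) ) * z ) == 3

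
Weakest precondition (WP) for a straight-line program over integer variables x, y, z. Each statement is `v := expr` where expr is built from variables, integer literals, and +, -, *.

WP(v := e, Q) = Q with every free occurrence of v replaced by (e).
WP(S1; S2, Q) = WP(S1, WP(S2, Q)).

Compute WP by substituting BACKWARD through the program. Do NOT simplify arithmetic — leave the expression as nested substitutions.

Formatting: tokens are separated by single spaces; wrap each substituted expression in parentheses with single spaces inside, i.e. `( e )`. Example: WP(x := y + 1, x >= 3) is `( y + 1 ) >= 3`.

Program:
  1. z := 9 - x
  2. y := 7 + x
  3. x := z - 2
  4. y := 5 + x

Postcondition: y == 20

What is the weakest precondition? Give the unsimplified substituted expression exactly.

post: y == 20
stmt 4: y := 5 + x  -- replace 1 occurrence(s) of y with (5 + x)
  => ( 5 + x ) == 20
stmt 3: x := z - 2  -- replace 1 occurrence(s) of x with (z - 2)
  => ( 5 + ( z - 2 ) ) == 20
stmt 2: y := 7 + x  -- replace 0 occurrence(s) of y with (7 + x)
  => ( 5 + ( z - 2 ) ) == 20
stmt 1: z := 9 - x  -- replace 1 occurrence(s) of z with (9 - x)
  => ( 5 + ( ( 9 - x ) - 2 ) ) == 20

Answer: ( 5 + ( ( 9 - x ) - 2 ) ) == 20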